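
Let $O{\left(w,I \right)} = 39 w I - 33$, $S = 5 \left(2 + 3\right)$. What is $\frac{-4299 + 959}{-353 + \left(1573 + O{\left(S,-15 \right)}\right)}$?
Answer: $\frac{1670}{6719} \approx 0.24855$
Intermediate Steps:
$S = 25$ ($S = 5 \cdot 5 = 25$)
$O{\left(w,I \right)} = -33 + 39 I w$ ($O{\left(w,I \right)} = 39 I w - 33 = -33 + 39 I w$)
$\frac{-4299 + 959}{-353 + \left(1573 + O{\left(S,-15 \right)}\right)} = \frac{-4299 + 959}{-353 + \left(1573 + \left(-33 + 39 \left(-15\right) 25\right)\right)} = - \frac{3340}{-353 + \left(1573 - 14658\right)} = - \frac{3340}{-353 - 13085} = - \frac{3340}{-13438} = \left(-3340\right) \left(- \frac{1}{13438}\right) = \frac{1670}{6719}$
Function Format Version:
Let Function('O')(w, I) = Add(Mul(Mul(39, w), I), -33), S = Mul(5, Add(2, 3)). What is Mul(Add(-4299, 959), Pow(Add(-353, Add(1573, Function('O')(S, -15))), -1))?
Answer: Rational(1670, 6719) ≈ 0.24855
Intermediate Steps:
S = 25 (S = Mul(5, 5) = 25)
Function('O')(w, I) = Add(-33, Mul(39, I, w)) (Function('O')(w, I) = Add(Mul(39, I, w), -33) = Add(-33, Mul(39, I, w)))
Mul(Add(-4299, 959), Pow(Add(-353, Add(1573, Function('O')(S, -15))), -1)) = Mul(Add(-4299, 959), Pow(Add(-353, Add(1573, Add(-33, Mul(39, -15, 25)))), -1)) = Mul(-3340, Pow(Add(-353, Add(1573, Add(-33, -14625))), -1)) = Mul(-3340, Pow(Add(-353, Add(1573, -14658)), -1)) = Mul(-3340, Pow(Add(-353, -13085), -1)) = Mul(-3340, Pow(-13438, -1)) = Mul(-3340, Rational(-1, 13438)) = Rational(1670, 6719)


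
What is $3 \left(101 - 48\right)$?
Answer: $159$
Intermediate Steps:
$3 \left(101 - 48\right) = 3 \cdot 53 = 159$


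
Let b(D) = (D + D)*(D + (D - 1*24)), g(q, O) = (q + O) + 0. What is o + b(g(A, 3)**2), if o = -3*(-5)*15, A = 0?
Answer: 117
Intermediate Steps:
g(q, O) = O + q (g(q, O) = (O + q) + 0 = O + q)
b(D) = 2*D*(-24 + 2*D) (b(D) = (2*D)*(D + (D - 24)) = (2*D)*(D + (-24 + D)) = (2*D)*(-24 + 2*D) = 2*D*(-24 + 2*D))
o = 225 (o = 15*15 = 225)
o + b(g(A, 3)**2) = 225 + 4*(3 + 0)**2*(-12 + (3 + 0)**2) = 225 + 4*3**2*(-12 + 3**2) = 225 + 4*9*(-12 + 9) = 225 + 4*9*(-3) = 225 - 108 = 117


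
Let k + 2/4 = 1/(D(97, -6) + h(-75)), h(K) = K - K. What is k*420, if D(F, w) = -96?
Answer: -1715/8 ≈ -214.38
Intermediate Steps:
h(K) = 0
k = -49/96 (k = -1/2 + 1/(-96 + 0) = -1/2 + 1/(-96) = -1/2 - 1/96 = -49/96 ≈ -0.51042)
k*420 = -49/96*420 = -1715/8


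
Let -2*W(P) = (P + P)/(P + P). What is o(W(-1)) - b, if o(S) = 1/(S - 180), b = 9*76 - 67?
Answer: -222739/361 ≈ -617.01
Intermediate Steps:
W(P) = -1/2 (W(P) = -(P + P)/(2*(P + P)) = -2*P/(2*(2*P)) = -2*P*1/(2*P)/2 = -1/2*1 = -1/2)
b = 617 (b = 684 - 67 = 617)
o(S) = 1/(-180 + S)
o(W(-1)) - b = 1/(-180 - 1/2) - 1*617 = 1/(-361/2) - 617 = -2/361 - 617 = -222739/361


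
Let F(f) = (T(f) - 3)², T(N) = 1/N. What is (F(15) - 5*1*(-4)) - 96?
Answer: -15164/225 ≈ -67.396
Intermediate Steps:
F(f) = (-3 + 1/f)² (F(f) = (1/f - 3)² = (-3 + 1/f)²)
(F(15) - 5*1*(-4)) - 96 = ((-1 + 3*15)²/15² - 5*1*(-4)) - 96 = ((-1 + 45)²/225 - 5*(-4)) - 96 = ((1/225)*44² + 20) - 96 = ((1/225)*1936 + 20) - 96 = (1936/225 + 20) - 96 = 6436/225 - 96 = -15164/225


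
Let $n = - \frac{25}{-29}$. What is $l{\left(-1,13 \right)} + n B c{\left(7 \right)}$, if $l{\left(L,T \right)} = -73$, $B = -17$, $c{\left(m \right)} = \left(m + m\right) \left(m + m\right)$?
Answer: $- \frac{85417}{29} \approx -2945.4$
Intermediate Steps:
$c{\left(m \right)} = 4 m^{2}$ ($c{\left(m \right)} = 2 m 2 m = 4 m^{2}$)
$n = \frac{25}{29}$ ($n = \left(-25\right) \left(- \frac{1}{29}\right) = \frac{25}{29} \approx 0.86207$)
$l{\left(-1,13 \right)} + n B c{\left(7 \right)} = -73 + \frac{25}{29} \left(-17\right) 4 \cdot 7^{2} = -73 - \frac{425 \cdot 4 \cdot 49}{29} = -73 - \frac{83300}{29} = - \frac{85417}{29}$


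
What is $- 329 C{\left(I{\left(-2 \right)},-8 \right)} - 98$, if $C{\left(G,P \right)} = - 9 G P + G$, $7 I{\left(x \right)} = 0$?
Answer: $-98$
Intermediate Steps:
$I{\left(x \right)} = 0$ ($I{\left(x \right)} = \frac{1}{7} \cdot 0 = 0$)
$C{\left(G,P \right)} = G - 9 G P$ ($C{\left(G,P \right)} = - 9 G P + G = G - 9 G P$)
$- 329 C{\left(I{\left(-2 \right)},-8 \right)} - 98 = - 329 \cdot 0 \left(1 - -72\right) - 98 = - 329 \cdot 0 \left(1 + 72\right) - 98 = - 329 \cdot 0 \cdot 73 - 98 = \left(-329\right) 0 - 98 = 0 - 98 = -98$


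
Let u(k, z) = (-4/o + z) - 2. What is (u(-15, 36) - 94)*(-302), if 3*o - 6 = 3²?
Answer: 91808/5 ≈ 18362.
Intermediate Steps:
o = 5 (o = 2 + (⅓)*3² = 2 + (⅓)*9 = 2 + 3 = 5)
u(k, z) = -14/5 + z (u(k, z) = (-4/5 + z) - 2 = (-4*⅕ + z) - 2 = (-⅘ + z) - 2 = -14/5 + z)
(u(-15, 36) - 94)*(-302) = ((-14/5 + 36) - 94)*(-302) = (166/5 - 94)*(-302) = -304/5*(-302) = 91808/5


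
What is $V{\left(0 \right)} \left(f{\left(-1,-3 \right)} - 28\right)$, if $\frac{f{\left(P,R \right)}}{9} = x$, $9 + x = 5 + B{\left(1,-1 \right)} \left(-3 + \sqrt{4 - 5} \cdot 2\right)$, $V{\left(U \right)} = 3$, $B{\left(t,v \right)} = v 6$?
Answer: $294 - 324 i \approx 294.0 - 324.0 i$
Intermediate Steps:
$B{\left(t,v \right)} = 6 v$
$x = 14 - 12 i$ ($x = -9 + \left(5 + 6 \left(-1\right) \left(-3 + \sqrt{4 - 5} \cdot 2\right)\right) = -9 + \left(5 - 6 \left(-3 + \sqrt{-1} \cdot 2\right)\right) = -9 + \left(5 - 6 \left(-3 + i 2\right)\right) = -9 + \left(5 - 6 \left(-3 + 2 i\right)\right) = -9 + \left(5 + \left(18 - 12 i\right)\right) = -9 + \left(23 - 12 i\right) = 14 - 12 i \approx 14.0 - 12.0 i$)
$f{\left(P,R \right)} = 126 - 108 i$ ($f{\left(P,R \right)} = 9 \left(14 - 12 i\right) = 126 - 108 i$)
$V{\left(0 \right)} \left(f{\left(-1,-3 \right)} - 28\right) = 3 \left(\left(126 - 108 i\right) - 28\right) = 3 \left(98 - 108 i\right) = 294 - 324 i$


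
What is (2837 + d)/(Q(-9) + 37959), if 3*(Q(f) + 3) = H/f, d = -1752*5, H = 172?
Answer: -159921/1024640 ≈ -0.15608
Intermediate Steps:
d = -8760
Q(f) = -3 + 172/(3*f) (Q(f) = -3 + (172/f)/3 = -3 + 172/(3*f))
(2837 + d)/(Q(-9) + 37959) = (2837 - 8760)/((-3 + (172/3)/(-9)) + 37959) = -5923/((-3 + (172/3)*(-⅑)) + 37959) = -5923/((-3 - 172/27) + 37959) = -5923/(-253/27 + 37959) = -5923/1024640/27 = -5923*27/1024640 = -159921/1024640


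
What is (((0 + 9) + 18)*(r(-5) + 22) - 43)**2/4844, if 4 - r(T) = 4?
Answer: 303601/4844 ≈ 62.676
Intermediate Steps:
r(T) = 0 (r(T) = 4 - 1*4 = 4 - 4 = 0)
(((0 + 9) + 18)*(r(-5) + 22) - 43)**2/4844 = (((0 + 9) + 18)*(0 + 22) - 43)**2/4844 = ((9 + 18)*22 - 43)**2*(1/4844) = (27*22 - 43)**2*(1/4844) = (594 - 43)**2*(1/4844) = 551**2*(1/4844) = 303601*(1/4844) = 303601/4844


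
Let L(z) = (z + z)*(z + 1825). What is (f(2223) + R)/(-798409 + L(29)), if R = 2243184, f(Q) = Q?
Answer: -2245407/690877 ≈ -3.2501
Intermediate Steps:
L(z) = 2*z*(1825 + z) (L(z) = (2*z)*(1825 + z) = 2*z*(1825 + z))
(f(2223) + R)/(-798409 + L(29)) = (2223 + 2243184)/(-798409 + 2*29*(1825 + 29)) = 2245407/(-798409 + 2*29*1854) = 2245407/(-798409 + 107532) = 2245407/(-690877) = 2245407*(-1/690877) = -2245407/690877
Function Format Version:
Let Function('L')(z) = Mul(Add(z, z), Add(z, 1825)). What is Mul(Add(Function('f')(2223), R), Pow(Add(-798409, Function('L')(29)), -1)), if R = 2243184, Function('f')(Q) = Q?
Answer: Rational(-2245407, 690877) ≈ -3.2501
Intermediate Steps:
Function('L')(z) = Mul(2, z, Add(1825, z)) (Function('L')(z) = Mul(Mul(2, z), Add(1825, z)) = Mul(2, z, Add(1825, z)))
Mul(Add(Function('f')(2223), R), Pow(Add(-798409, Function('L')(29)), -1)) = Mul(Add(2223, 2243184), Pow(Add(-798409, Mul(2, 29, Add(1825, 29))), -1)) = Mul(2245407, Pow(Add(-798409, Mul(2, 29, 1854)), -1)) = Mul(2245407, Pow(Add(-798409, 107532), -1)) = Mul(2245407, Pow(-690877, -1)) = Mul(2245407, Rational(-1, 690877)) = Rational(-2245407, 690877)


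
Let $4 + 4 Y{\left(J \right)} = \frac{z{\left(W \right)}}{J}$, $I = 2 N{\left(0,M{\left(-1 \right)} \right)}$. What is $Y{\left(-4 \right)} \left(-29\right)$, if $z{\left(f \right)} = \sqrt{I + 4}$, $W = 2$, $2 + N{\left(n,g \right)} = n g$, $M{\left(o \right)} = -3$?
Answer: $29$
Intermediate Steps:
$N{\left(n,g \right)} = -2 + g n$ ($N{\left(n,g \right)} = -2 + n g = -2 + g n$)
$I = -4$ ($I = 2 \left(-2 - 0\right) = 2 \left(-2 + 0\right) = 2 \left(-2\right) = -4$)
$z{\left(f \right)} = 0$ ($z{\left(f \right)} = \sqrt{-4 + 4} = \sqrt{0} = 0$)
$Y{\left(J \right)} = -1$ ($Y{\left(J \right)} = -1 + \frac{0 \frac{1}{J}}{4} = -1 + \frac{1}{4} \cdot 0 = -1 + 0 = -1$)
$Y{\left(-4 \right)} \left(-29\right) = \left(-1\right) \left(-29\right) = 29$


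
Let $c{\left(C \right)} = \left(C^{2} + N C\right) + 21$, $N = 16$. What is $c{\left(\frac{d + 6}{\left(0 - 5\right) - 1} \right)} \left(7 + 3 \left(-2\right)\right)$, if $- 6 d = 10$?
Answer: $\frac{3229}{324} \approx 9.966$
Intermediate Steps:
$d = - \frac{5}{3}$ ($d = \left(- \frac{1}{6}\right) 10 = - \frac{5}{3} \approx -1.6667$)
$c{\left(C \right)} = 21 + C^{2} + 16 C$ ($c{\left(C \right)} = \left(C^{2} + 16 C\right) + 21 = 21 + C^{2} + 16 C$)
$c{\left(\frac{d + 6}{\left(0 - 5\right) - 1} \right)} \left(7 + 3 \left(-2\right)\right) = \left(21 + \left(\frac{- \frac{5}{3} + 6}{\left(0 - 5\right) - 1}\right)^{2} + 16 \frac{- \frac{5}{3} + 6}{\left(0 - 5\right) - 1}\right) \left(7 + 3 \left(-2\right)\right) = \left(21 + \left(\frac{13}{3 \left(\left(0 - 5\right) - 1\right)}\right)^{2} + 16 \frac{13}{3 \left(\left(0 - 5\right) - 1\right)}\right) \left(7 - 6\right) = \left(21 + \left(\frac{13}{3 \left(-5 - 1\right)}\right)^{2} + 16 \frac{13}{3 \left(-5 - 1\right)}\right) 1 = \left(21 + \left(\frac{13}{3 \left(-6\right)}\right)^{2} + 16 \frac{13}{3 \left(-6\right)}\right) 1 = \left(21 + \left(\frac{13}{3} \left(- \frac{1}{6}\right)\right)^{2} + 16 \cdot \frac{13}{3} \left(- \frac{1}{6}\right)\right) 1 = \left(21 + \left(- \frac{13}{18}\right)^{2} + 16 \left(- \frac{13}{18}\right)\right) 1 = \left(21 + \frac{169}{324} - \frac{104}{9}\right) 1 = \frac{3229}{324} \cdot 1 = \frac{3229}{324}$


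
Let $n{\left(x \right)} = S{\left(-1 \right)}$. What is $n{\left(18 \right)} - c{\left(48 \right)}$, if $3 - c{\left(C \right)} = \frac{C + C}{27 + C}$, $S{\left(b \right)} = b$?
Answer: $- \frac{68}{25} \approx -2.72$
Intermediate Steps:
$n{\left(x \right)} = -1$
$c{\left(C \right)} = 3 - \frac{2 C}{27 + C}$ ($c{\left(C \right)} = 3 - \frac{C + C}{27 + C} = 3 - \frac{2 C}{27 + C}$)
$n{\left(18 \right)} - c{\left(48 \right)} = -1 - \frac{81 + 48}{27 + 48} = -1 - \frac{1}{75} \cdot 129 = -1 - \frac{43}{25} = - \frac{68}{25}$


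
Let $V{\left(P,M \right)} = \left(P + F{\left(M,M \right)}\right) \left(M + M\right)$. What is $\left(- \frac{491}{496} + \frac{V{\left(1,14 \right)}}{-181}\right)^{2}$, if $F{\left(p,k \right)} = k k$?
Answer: $\frac{7979534587249}{8059730176} \approx 990.05$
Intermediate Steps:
$F{\left(p,k \right)} = k^{2}$
$V{\left(P,M \right)} = 2 M \left(P + M^{2}\right)$ ($V{\left(P,M \right)} = \left(P + M^{2}\right) \left(M + M\right) = \left(P + M^{2}\right) 2 M = 2 M \left(P + M^{2}\right)$)
$\left(- \frac{491}{496} + \frac{V{\left(1,14 \right)}}{-181}\right)^{2} = \left(- \frac{491}{496} + \frac{2 \cdot 14 \left(1 + 14^{2}\right)}{-181}\right)^{2} = \left(\left(-491\right) \frac{1}{496} + 2 \cdot 14 \left(1 + 196\right) \left(- \frac{1}{181}\right)\right)^{2} = \left(- \frac{491}{496} + 2 \cdot 14 \cdot 197 \left(- \frac{1}{181}\right)\right)^{2} = \left(- \frac{491}{496} + 5516 \left(- \frac{1}{181}\right)\right)^{2} = \left(- \frac{491}{496} - \frac{5516}{181}\right)^{2} = \left(- \frac{2824807}{89776}\right)^{2} = \frac{7979534587249}{8059730176}$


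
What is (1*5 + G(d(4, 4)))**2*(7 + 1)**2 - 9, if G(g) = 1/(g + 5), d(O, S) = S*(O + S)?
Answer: 2201823/1369 ≈ 1608.3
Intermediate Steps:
G(g) = 1/(5 + g)
(1*5 + G(d(4, 4)))**2*(7 + 1)**2 - 9 = (1*5 + 1/(5 + 4*(4 + 4)))**2*(7 + 1)**2 - 9 = (5 + 1/(5 + 4*8))**2*8**2 - 9 = (5 + 1/(5 + 32))**2*64 - 9 = (5 + 1/37)**2*64 - 9 = (186/37)**2*64 - 9 = (34596/1369)*64 - 9 = 2214144/1369 - 9 = 2201823/1369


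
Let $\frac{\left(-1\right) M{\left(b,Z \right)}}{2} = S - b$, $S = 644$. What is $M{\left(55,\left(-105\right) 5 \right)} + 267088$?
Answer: $265910$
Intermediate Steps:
$M{\left(b,Z \right)} = -1288 + 2 b$ ($M{\left(b,Z \right)} = - 2 \left(644 - b\right) = -1288 + 2 b$)
$M{\left(55,\left(-105\right) 5 \right)} + 267088 = \left(-1288 + 2 \cdot 55\right) + 267088 = \left(-1288 + 110\right) + 267088 = -1178 + 267088 = 265910$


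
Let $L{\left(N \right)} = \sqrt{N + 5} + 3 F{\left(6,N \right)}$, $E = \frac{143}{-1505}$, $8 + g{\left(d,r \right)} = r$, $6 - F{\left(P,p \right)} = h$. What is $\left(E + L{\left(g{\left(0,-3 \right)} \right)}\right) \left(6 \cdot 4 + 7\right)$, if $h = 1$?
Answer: $\frac{695392}{1505} + 31 i \sqrt{6} \approx 462.05 + 75.934 i$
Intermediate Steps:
$F{\left(P,p \right)} = 5$ ($F{\left(P,p \right)} = 6 - 1 = 5$)
$g{\left(d,r \right)} = -8 + r$
$E = - \frac{143}{1505}$ ($E = 143 \left(- \frac{1}{1505}\right) = - \frac{143}{1505} \approx -0.095017$)
$L{\left(N \right)} = 15 + \sqrt{5 + N}$ ($L{\left(N \right)} = \sqrt{N + 5} + 3 \cdot 5 = \sqrt{5 + N} + 15 = 15 + \sqrt{5 + N}$)
$\left(E + L{\left(g{\left(0,-3 \right)} \right)}\right) \left(6 \cdot 4 + 7\right) = \left(- \frac{143}{1505} + \left(15 + \sqrt{5 - 11}\right)\right) \left(6 \cdot 4 + 7\right) = \left(- \frac{143}{1505} + \left(15 + \sqrt{5 - 11}\right)\right) \left(24 + 7\right) = \left(- \frac{143}{1505} + \left(15 + \sqrt{-6}\right)\right) 31 = \left(- \frac{143}{1505} + \left(15 + i \sqrt{6}\right)\right) 31 = \left(\frac{22432}{1505} + i \sqrt{6}\right) 31 = \frac{695392}{1505} + 31 i \sqrt{6}$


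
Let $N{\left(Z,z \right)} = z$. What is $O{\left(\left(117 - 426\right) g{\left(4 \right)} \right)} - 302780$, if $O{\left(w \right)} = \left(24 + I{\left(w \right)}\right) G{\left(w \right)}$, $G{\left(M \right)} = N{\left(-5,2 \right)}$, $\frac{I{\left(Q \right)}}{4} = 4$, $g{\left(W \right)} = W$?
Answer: $-302700$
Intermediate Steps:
$I{\left(Q \right)} = 16$ ($I{\left(Q \right)} = 4 \cdot 4 = 16$)
$G{\left(M \right)} = 2$
$O{\left(w \right)} = 80$ ($O{\left(w \right)} = \left(24 + 16\right) 2 = 40 \cdot 2 = 80$)
$O{\left(\left(117 - 426\right) g{\left(4 \right)} \right)} - 302780 = 80 - 302780 = -302700$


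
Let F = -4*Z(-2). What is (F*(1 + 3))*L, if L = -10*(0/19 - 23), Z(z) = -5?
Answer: 18400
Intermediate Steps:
F = 20 (F = -4*(-5) = 20)
L = 230 (L = -10*(0*(1/19) - 23) = -10*(0 - 23) = -10*(-23) = 230)
(F*(1 + 3))*L = (20*(1 + 3))*230 = (20*4)*230 = 80*230 = 18400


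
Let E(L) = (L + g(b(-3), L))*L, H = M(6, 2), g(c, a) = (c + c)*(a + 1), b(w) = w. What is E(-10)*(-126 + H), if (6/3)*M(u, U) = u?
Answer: 54120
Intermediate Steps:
g(c, a) = 2*c*(1 + a) (g(c, a) = (2*c)*(1 + a) = 2*c*(1 + a))
M(u, U) = u/2
H = 3 (H = (½)*6 = 3)
E(L) = L*(-6 - 5*L) (E(L) = (L + 2*(-3)*(1 + L))*L = (L + (-6 - 6*L))*L = (-6 - 5*L)*L = L*(-6 - 5*L))
E(-10)*(-126 + H) = (-10*(-6 - 5*(-10)))*(-126 + 3) = -10*(-6 + 50)*(-123) = -10*44*(-123) = -440*(-123) = 54120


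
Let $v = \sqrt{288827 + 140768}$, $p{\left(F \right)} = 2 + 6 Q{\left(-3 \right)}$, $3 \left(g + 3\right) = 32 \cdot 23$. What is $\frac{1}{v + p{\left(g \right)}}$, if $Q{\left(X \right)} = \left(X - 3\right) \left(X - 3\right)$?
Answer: $- \frac{218}{382071} + \frac{\sqrt{429595}}{382071} \approx 0.0011449$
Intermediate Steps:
$Q{\left(X \right)} = \left(-3 + X\right)^{2}$ ($Q{\left(X \right)} = \left(-3 + X\right) \left(-3 + X\right) = \left(-3 + X\right)^{2}$)
$g = \frac{727}{3}$ ($g = -3 + \frac{32 \cdot 23}{3} = -3 + \frac{1}{3} \cdot 736 = -3 + \frac{736}{3} = \frac{727}{3} \approx 242.33$)
$p{\left(F \right)} = 218$ ($p{\left(F \right)} = 2 + 6 \left(-3 - 3\right)^{2} = 2 + 6 \left(-6\right)^{2} = 2 + 6 \cdot 36 = 2 + 216 = 218$)
$v = \sqrt{429595} \approx 655.43$
$\frac{1}{v + p{\left(g \right)}} = \frac{1}{\sqrt{429595} + 218} = \frac{1}{218 + \sqrt{429595}}$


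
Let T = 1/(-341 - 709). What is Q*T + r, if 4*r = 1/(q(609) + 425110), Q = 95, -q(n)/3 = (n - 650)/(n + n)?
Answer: -546546334/6040814535 ≈ -0.090476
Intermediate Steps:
T = -1/1050 (T = 1/(-1050) = -1/1050 ≈ -0.00095238)
q(n) = -3*(-650 + n)/(2*n) (q(n) = -3*(n - 650)/(n + n) = -3*(-650 + n)/(2*n))
r = 203/345189402 (r = 1/(4*((-3/2 + 975/609) + 425110)) = 1/(4*((-3/2 + 975*(1/609)) + 425110)) = 1/(4*((-3/2 + 325/203) + 425110)) = 1/(4*(41/406 + 425110)) = 1/(4*(172594701/406)) = (¼)*(406/172594701) = 203/345189402 ≈ 5.8808e-7)
Q*T + r = 95*(-1/1050) + 203/345189402 = -19/210 + 203/345189402 = -546546334/6040814535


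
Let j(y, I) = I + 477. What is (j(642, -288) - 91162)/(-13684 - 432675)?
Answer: 90973/446359 ≈ 0.20381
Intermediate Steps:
j(y, I) = 477 + I
(j(642, -288) - 91162)/(-13684 - 432675) = ((477 - 288) - 91162)/(-13684 - 432675) = (189 - 91162)/(-446359) = -90973*(-1/446359) = 90973/446359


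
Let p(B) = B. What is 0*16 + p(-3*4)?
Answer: -12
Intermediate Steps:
0*16 + p(-3*4) = 0*16 - 3*4 = 0 - 12 = -12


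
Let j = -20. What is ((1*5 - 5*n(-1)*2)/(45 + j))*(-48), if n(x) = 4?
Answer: 336/5 ≈ 67.200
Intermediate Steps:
((1*5 - 5*n(-1)*2)/(45 + j))*(-48) = ((1*5 - 5*4*2)/(45 - 20))*(-48) = ((5 - 20*2)/25)*(-48) = ((5 - 40)*(1/25))*(-48) = -35*1/25*(-48) = -7/5*(-48) = 336/5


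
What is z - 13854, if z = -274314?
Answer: -288168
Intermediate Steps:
z - 13854 = -274314 - 13854 = -288168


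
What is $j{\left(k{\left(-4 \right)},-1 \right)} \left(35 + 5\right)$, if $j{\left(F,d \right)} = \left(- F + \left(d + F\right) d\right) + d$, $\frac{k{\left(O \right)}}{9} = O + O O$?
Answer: $-8640$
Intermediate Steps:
$k{\left(O \right)} = 9 O + 9 O^{2}$ ($k{\left(O \right)} = 9 \left(O + O O\right) = 9 \left(O + O^{2}\right) = 9 O + 9 O^{2}$)
$j{\left(F,d \right)} = d - F + d \left(F + d\right)$ ($j{\left(F,d \right)} = \left(- F + \left(F + d\right) d\right) + d = \left(- F + d \left(F + d\right)\right) + d = d - F + d \left(F + d\right)$)
$j{\left(k{\left(-4 \right)},-1 \right)} \left(35 + 5\right) = \left(-1 + \left(-1\right)^{2} - 9 \left(-4\right) \left(1 - 4\right) + 9 \left(-4\right) \left(1 - 4\right) \left(-1\right)\right) \left(35 + 5\right) = \left(-1 + 1 - 9 \left(-4\right) \left(-3\right) + 9 \left(-4\right) \left(-3\right) \left(-1\right)\right) 40 = \left(-1 + 1 - 108 + 108 \left(-1\right)\right) 40 = \left(-1 + 1 - 108 - 108\right) 40 = \left(-216\right) 40 = -8640$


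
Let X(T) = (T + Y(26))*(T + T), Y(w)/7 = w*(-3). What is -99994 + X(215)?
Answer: -242324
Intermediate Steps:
Y(w) = -21*w (Y(w) = 7*(w*(-3)) = 7*(-3*w) = -21*w)
X(T) = 2*T*(-546 + T) (X(T) = (T - 21*26)*(T + T) = (T - 546)*(2*T) = (-546 + T)*(2*T) = 2*T*(-546 + T))
-99994 + X(215) = -99994 + 2*215*(-546 + 215) = -99994 + 2*215*(-331) = -99994 - 142330 = -242324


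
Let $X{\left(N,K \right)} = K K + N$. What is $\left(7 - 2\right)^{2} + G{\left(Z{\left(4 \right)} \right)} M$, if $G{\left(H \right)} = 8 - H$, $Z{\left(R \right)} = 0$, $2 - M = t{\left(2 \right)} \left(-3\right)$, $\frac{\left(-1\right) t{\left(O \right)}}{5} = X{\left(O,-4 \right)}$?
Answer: $-2119$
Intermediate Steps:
$X{\left(N,K \right)} = N + K^{2}$ ($X{\left(N,K \right)} = K^{2} + N = N + K^{2}$)
$t{\left(O \right)} = -80 - 5 O$ ($t{\left(O \right)} = - 5 \left(O + \left(-4\right)^{2}\right) = - 5 \left(O + 16\right) = - 5 \left(16 + O\right) = -80 - 5 O$)
$M = -268$ ($M = 2 - \left(-80 - 10\right) \left(-3\right) = 2 - \left(-90\right) \left(-3\right) = 2 - 270 = -268$)
$\left(7 - 2\right)^{2} + G{\left(Z{\left(4 \right)} \right)} M = \left(7 - 2\right)^{2} + \left(8 - 0\right) \left(-268\right) = 5^{2} + \left(8 + 0\right) \left(-268\right) = 25 + 8 \left(-268\right) = 25 - 2144 = -2119$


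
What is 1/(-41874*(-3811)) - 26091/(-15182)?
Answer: 1040912281064/605692775037 ≈ 1.7185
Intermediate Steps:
1/(-41874*(-3811)) - 26091/(-15182) = -1/41874*(-1/3811) - 26091*(-1/15182) = 1/159581814 + 26091/15182 = 1040912281064/605692775037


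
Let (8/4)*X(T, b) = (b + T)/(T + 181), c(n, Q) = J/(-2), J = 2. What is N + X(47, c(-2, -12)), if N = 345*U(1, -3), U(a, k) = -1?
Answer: -78637/228 ≈ -344.90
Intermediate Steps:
c(n, Q) = -1 (c(n, Q) = 2/(-2) = 2*(-½) = -1)
N = -345 (N = 345*(-1) = -345)
X(T, b) = (T + b)/(2*(181 + T)) (X(T, b) = ((b + T)/(T + 181))/2 = ((T + b)/(181 + T))/2 = (T + b)/(2*(181 + T)))
N + X(47, c(-2, -12)) = -345 + (47 - 1)/(2*(181 + 47)) = -345 + (½)*46/228 = -345 + (½)*(1/228)*46 = -345 + 23/228 = -78637/228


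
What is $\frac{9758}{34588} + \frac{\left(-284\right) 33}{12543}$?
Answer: $- \frac{33627357}{72306214} \approx -0.46507$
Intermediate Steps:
$\frac{9758}{34588} + \frac{\left(-284\right) 33}{12543} = 9758 \cdot \frac{1}{34588} - \frac{3124}{4181} = \frac{4879}{17294} - \frac{3124}{4181} = - \frac{33627357}{72306214}$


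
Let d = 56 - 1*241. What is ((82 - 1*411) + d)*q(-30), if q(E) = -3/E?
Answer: -257/5 ≈ -51.400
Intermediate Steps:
d = -185 (d = 56 - 241 = -185)
((82 - 1*411) + d)*q(-30) = ((82 - 1*411) - 185)*(-3/(-30)) = ((82 - 411) - 185)*(-3*(-1/30)) = (-329 - 185)*(1/10) = -514*1/10 = -257/5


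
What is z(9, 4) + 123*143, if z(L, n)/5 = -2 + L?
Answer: 17624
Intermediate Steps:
z(L, n) = -10 + 5*L (z(L, n) = 5*(-2 + L) = -10 + 5*L)
z(9, 4) + 123*143 = (-10 + 5*9) + 123*143 = (-10 + 45) + 17589 = 35 + 17589 = 17624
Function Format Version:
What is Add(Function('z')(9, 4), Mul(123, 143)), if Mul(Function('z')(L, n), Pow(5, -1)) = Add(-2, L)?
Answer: 17624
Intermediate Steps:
Function('z')(L, n) = Add(-10, Mul(5, L)) (Function('z')(L, n) = Mul(5, Add(-2, L)) = Add(-10, Mul(5, L)))
Add(Function('z')(9, 4), Mul(123, 143)) = Add(Add(-10, Mul(5, 9)), Mul(123, 143)) = Add(Add(-10, 45), 17589) = Add(35, 17589) = 17624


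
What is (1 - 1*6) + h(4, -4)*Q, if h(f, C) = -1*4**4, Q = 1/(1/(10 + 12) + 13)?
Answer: -7067/287 ≈ -24.624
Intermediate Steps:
Q = 22/287 (Q = 1/(1/22 + 13) = 1/(287/22) = 22/287 ≈ 0.076655)
h(f, C) = -256 (h(f, C) = -1*256 = -256)
(1 - 1*6) + h(4, -4)*Q = (1 - 1*6) - 256*22/287 = (1 - 6) - 5632/287 = -5 - 5632/287 = -7067/287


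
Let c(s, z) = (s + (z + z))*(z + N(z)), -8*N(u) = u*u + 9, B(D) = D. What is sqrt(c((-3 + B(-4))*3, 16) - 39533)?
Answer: I*sqrt(635542)/4 ≈ 199.3*I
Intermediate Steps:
N(u) = -9/8 - u**2/8 (N(u) = -(u*u + 9)/8 = -(u**2 + 9)/8 = -(9 + u**2)/8 = -9/8 - u**2/8)
c(s, z) = (s + 2*z)*(-9/8 + z - z**2/8) (c(s, z) = (s + (z + z))*(z + (-9/8 - z**2/8)) = (s + 2*z)*(-9/8 + z - z**2/8))
sqrt(c((-3 + B(-4))*3, 16) - 39533) = sqrt((2*16**2 + ((-3 - 4)*3)*16 - 1/4*16*(9 + 16**2) - (-3 - 4)*3*(9 + 16**2)/8) - 39533) = sqrt((2*256 - 7*3*16 - 1/4*16*(9 + 256) - (-7*3)*(9 + 256)/8) - 39533) = sqrt((512 - 21*16 - 1/4*16*265 - 1/8*(-21)*265) - 39533) = sqrt((512 - 336 - 1060 + 5565/8) - 39533) = sqrt(-1507/8 - 39533) = sqrt(-317771/8) = I*sqrt(635542)/4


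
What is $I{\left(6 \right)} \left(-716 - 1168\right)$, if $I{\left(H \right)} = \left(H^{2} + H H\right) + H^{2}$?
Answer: $-203472$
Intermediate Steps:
$I{\left(H \right)} = 3 H^{2}$ ($I{\left(H \right)} = \left(H^{2} + H^{2}\right) + H^{2} = 2 H^{2} + H^{2} = 3 H^{2}$)
$I{\left(6 \right)} \left(-716 - 1168\right) = 3 \cdot 6^{2} \left(-716 - 1168\right) = 3 \cdot 36 \left(-1884\right) = 108 \left(-1884\right) = -203472$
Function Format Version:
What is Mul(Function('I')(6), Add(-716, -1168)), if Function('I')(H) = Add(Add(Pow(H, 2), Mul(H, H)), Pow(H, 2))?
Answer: -203472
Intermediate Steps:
Function('I')(H) = Mul(3, Pow(H, 2)) (Function('I')(H) = Add(Add(Pow(H, 2), Pow(H, 2)), Pow(H, 2)) = Add(Mul(2, Pow(H, 2)), Pow(H, 2)) = Mul(3, Pow(H, 2)))
Mul(Function('I')(6), Add(-716, -1168)) = Mul(Mul(3, Pow(6, 2)), Add(-716, -1168)) = Mul(Mul(3, 36), -1884) = Mul(108, -1884) = -203472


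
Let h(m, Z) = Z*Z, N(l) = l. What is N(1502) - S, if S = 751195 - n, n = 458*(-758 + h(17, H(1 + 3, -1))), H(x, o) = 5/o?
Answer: -1085407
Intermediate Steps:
h(m, Z) = Z²
n = -335714 (n = 458*(-758 + (5/(-1))²) = 458*(-758 + (5*(-1))²) = 458*(-758 + (-5)²) = 458*(-758 + 25) = 458*(-733) = -335714)
S = 1086909 (S = 751195 - 1*(-335714) = 751195 + 335714 = 1086909)
N(1502) - S = 1502 - 1*1086909 = 1502 - 1086909 = -1085407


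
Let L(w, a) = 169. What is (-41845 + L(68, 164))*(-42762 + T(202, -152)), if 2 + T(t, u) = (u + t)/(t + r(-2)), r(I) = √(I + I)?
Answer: 9091115182914/5101 + 520950*I/5101 ≈ 1.7822e+9 + 102.13*I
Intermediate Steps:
r(I) = √2*√I (r(I) = √(2*I) = √2*√I)
T(t, u) = -2 + (t + u)/(t + 2*I) (T(t, u) = -2 + (u + t)/(t + √2*√(-2)) = -2 + (t + u)/(t + √2*(I*√2)) = -2 + (t + u)/(t + 2*I))
(-41845 + L(68, 164))*(-42762 + T(202, -152)) = (-41845 + 169)*(-42762 + (-152 - 1*202 - 4*I)/(202 + 2*I)) = -41676*(-42762 + ((202 - 2*I)/40808)*(-152 - 202 - 4*I)) = -41676*(-42762 + ((202 - 2*I)/40808)*(-354 - 4*I)) = -41676*(-42762 + (-354 - 4*I)*(202 - 2*I)/40808) = 1782149112 - 10419*(-354 - 4*I)*(202 - 2*I)/10202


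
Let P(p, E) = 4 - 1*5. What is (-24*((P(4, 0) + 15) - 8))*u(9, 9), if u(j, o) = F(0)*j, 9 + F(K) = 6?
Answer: 3888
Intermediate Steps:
P(p, E) = -1 (P(p, E) = 4 - 5 = -1)
F(K) = -3 (F(K) = -9 + 6 = -3)
u(j, o) = -3*j
(-24*((P(4, 0) + 15) - 8))*u(9, 9) = (-24*((-1 + 15) - 8))*(-3*9) = -24*(14 - 8)*(-27) = -24*6*(-27) = -144*(-27) = 3888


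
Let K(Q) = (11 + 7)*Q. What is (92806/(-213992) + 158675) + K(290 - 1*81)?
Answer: 17380062849/106996 ≈ 1.6244e+5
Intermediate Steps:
K(Q) = 18*Q
(92806/(-213992) + 158675) + K(290 - 1*81) = (92806/(-213992) + 158675) + 18*(290 - 1*81) = (92806*(-1/213992) + 158675) + 18*(290 - 81) = (-46403/106996 + 158675) + 18*209 = 16977543897/106996 + 3762 = 17380062849/106996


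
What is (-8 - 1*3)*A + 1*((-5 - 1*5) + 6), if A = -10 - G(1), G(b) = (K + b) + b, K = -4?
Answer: 84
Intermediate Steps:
G(b) = -4 + 2*b (G(b) = (-4 + b) + b = -4 + 2*b)
A = -8 (A = -10 - (-4 + 2*1) = -10 - (-4 + 2) = -10 - 1*(-2) = -10 + 2 = -8)
(-8 - 1*3)*A + 1*((-5 - 1*5) + 6) = (-8 - 1*3)*(-8) + 1*((-5 - 1*5) + 6) = (-8 - 3)*(-8) + 1*((-5 - 5) + 6) = -11*(-8) + 1*(-10 + 6) = 88 + 1*(-4) = 88 - 4 = 84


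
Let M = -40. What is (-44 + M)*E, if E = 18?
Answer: -1512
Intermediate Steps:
(-44 + M)*E = (-44 - 40)*18 = -84*18 = -1512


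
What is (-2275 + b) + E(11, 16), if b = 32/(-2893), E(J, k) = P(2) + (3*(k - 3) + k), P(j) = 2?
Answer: -6416706/2893 ≈ -2218.0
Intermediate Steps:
E(J, k) = -7 + 4*k (E(J, k) = 2 + (3*(k - 3) + k) = 2 + (3*(-3 + k) + k) = 2 + ((-9 + 3*k) + k) = 2 + (-9 + 4*k) = -7 + 4*k)
b = -32/2893 (b = 32*(-1/2893) = -32/2893 ≈ -0.011061)
(-2275 + b) + E(11, 16) = (-2275 - 32/2893) + (-7 + 4*16) = -6581607/2893 + (-7 + 64) = -6581607/2893 + 57 = -6416706/2893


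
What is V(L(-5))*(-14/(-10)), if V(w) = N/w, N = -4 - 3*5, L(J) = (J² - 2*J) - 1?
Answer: -133/170 ≈ -0.78235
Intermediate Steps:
L(J) = -1 + J² - 2*J
N = -19 (N = -4 - 15 = -19)
V(w) = -19/w
V(L(-5))*(-14/(-10)) = (-19/(-1 + (-5)² - 2*(-5)))*(-14/(-10)) = (-19/(-1 + 25 + 10))*(-14*(-⅒)) = -19/34*(7/5) = -19*1/34*(7/5) = -19/34*7/5 = -133/170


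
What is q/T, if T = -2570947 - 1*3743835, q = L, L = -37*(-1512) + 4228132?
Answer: -2142038/3157391 ≈ -0.67842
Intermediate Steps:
L = 4284076 (L = 55944 + 4228132 = 4284076)
q = 4284076
T = -6314782 (T = -2570947 - 3743835 = -6314782)
q/T = 4284076/(-6314782) = 4284076*(-1/6314782) = -2142038/3157391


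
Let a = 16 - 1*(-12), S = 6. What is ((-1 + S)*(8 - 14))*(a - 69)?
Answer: 1230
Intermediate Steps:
a = 28 (a = 16 + 12 = 28)
((-1 + S)*(8 - 14))*(a - 69) = ((-1 + 6)*(8 - 14))*(28 - 69) = (5*(-6))*(-41) = -30*(-41) = 1230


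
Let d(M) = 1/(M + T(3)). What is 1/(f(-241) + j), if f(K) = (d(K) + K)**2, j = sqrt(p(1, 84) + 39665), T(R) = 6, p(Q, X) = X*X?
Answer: 177141725491600/10288789400736157391 - 3049800625*sqrt(46721)/10288789400736157391 ≈ 1.7153e-5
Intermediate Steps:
p(Q, X) = X**2
j = sqrt(46721) (j = sqrt(84**2 + 39665) = sqrt(7056 + 39665) = sqrt(46721) ≈ 216.15)
d(M) = 1/(6 + M) (d(M) = 1/(M + 6) = 1/(6 + M))
f(K) = (K + 1/(6 + K))**2 (f(K) = (1/(6 + K) + K)**2 = (K + 1/(6 + K))**2)
1/(f(-241) + j) = 1/((-241 + 1/(6 - 241))**2 + sqrt(46721)) = 1/((-241 + 1/(-235))**2 + sqrt(46721)) = 1/((-241 - 1/235)**2 + sqrt(46721)) = 1/((-56636/235)**2 + sqrt(46721)) = 1/(3207636496/55225 + sqrt(46721))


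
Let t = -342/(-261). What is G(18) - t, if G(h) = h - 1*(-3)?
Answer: 571/29 ≈ 19.690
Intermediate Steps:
t = 38/29 (t = -342*(-1/261) = 38/29 ≈ 1.3103)
G(h) = 3 + h (G(h) = h + 3 = 3 + h)
G(18) - t = (3 + 18) - 1*38/29 = 21 - 38/29 = 571/29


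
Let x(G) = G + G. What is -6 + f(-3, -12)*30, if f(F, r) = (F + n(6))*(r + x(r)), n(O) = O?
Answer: -3246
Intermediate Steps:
x(G) = 2*G
f(F, r) = 3*r*(6 + F) (f(F, r) = (F + 6)*(r + 2*r) = (6 + F)*(3*r) = 3*r*(6 + F))
-6 + f(-3, -12)*30 = -6 + (3*(-12)*(6 - 3))*30 = -6 + (3*(-12)*3)*30 = -6 - 108*30 = -6 - 3240 = -3246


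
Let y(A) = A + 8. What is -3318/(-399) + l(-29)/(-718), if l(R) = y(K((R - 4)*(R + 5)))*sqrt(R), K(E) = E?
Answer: 158/19 - 400*I*sqrt(29)/359 ≈ 8.3158 - 6.0002*I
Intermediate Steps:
y(A) = 8 + A
l(R) = sqrt(R)*(8 + (-4 + R)*(5 + R)) (l(R) = (8 + (R - 4)*(R + 5))*sqrt(R) = (8 + (-4 + R)*(5 + R))*sqrt(R) = sqrt(R)*(8 + (-4 + R)*(5 + R)))
-3318/(-399) + l(-29)/(-718) = -3318/(-399) + (sqrt(-29)*(-12 - 29 + (-29)**2))/(-718) = -3318*(-1/399) + ((I*sqrt(29))*(-12 - 29 + 841))*(-1/718) = 158/19 + ((I*sqrt(29))*800)*(-1/718) = 158/19 + (800*I*sqrt(29))*(-1/718) = 158/19 - 400*I*sqrt(29)/359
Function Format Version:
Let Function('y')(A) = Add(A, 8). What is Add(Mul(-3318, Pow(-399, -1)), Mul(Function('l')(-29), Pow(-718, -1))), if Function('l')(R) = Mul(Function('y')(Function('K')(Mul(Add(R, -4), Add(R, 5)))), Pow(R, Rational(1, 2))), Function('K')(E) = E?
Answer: Add(Rational(158, 19), Mul(Rational(-400, 359), I, Pow(29, Rational(1, 2)))) ≈ Add(8.3158, Mul(-6.0002, I))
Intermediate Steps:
Function('y')(A) = Add(8, A)
Function('l')(R) = Mul(Pow(R, Rational(1, 2)), Add(8, Mul(Add(-4, R), Add(5, R)))) (Function('l')(R) = Mul(Add(8, Mul(Add(R, -4), Add(R, 5))), Pow(R, Rational(1, 2))) = Mul(Add(8, Mul(Add(-4, R), Add(5, R))), Pow(R, Rational(1, 2))) = Mul(Pow(R, Rational(1, 2)), Add(8, Mul(Add(-4, R), Add(5, R)))))
Add(Mul(-3318, Pow(-399, -1)), Mul(Function('l')(-29), Pow(-718, -1))) = Add(Mul(-3318, Pow(-399, -1)), Mul(Mul(Pow(-29, Rational(1, 2)), Add(-12, -29, Pow(-29, 2))), Pow(-718, -1))) = Add(Mul(-3318, Rational(-1, 399)), Mul(Mul(Mul(I, Pow(29, Rational(1, 2))), Add(-12, -29, 841)), Rational(-1, 718))) = Add(Rational(158, 19), Mul(Mul(Mul(I, Pow(29, Rational(1, 2))), 800), Rational(-1, 718))) = Add(Rational(158, 19), Mul(Mul(800, I, Pow(29, Rational(1, 2))), Rational(-1, 718))) = Add(Rational(158, 19), Mul(Rational(-400, 359), I, Pow(29, Rational(1, 2))))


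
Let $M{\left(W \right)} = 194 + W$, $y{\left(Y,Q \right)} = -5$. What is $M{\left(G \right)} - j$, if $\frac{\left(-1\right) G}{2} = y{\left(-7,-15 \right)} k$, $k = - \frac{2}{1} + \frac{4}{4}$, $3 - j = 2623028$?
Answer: $2623209$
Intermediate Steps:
$j = -2623025$ ($j = 3 - 2623028 = -2623025$)
$k = -1$ ($k = \left(-2\right) 1 + 4 \cdot \frac{1}{4} = -2 + 1 = -1$)
$G = -10$ ($G = - 2 \left(\left(-5\right) \left(-1\right)\right) = \left(-2\right) 5 = -10$)
$M{\left(G \right)} - j = \left(194 - 10\right) - -2623025 = 184 + 2623025 = 2623209$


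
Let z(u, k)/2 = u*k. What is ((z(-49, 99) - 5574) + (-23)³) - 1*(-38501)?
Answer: 11058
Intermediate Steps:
z(u, k) = 2*k*u (z(u, k) = 2*(u*k) = 2*(k*u) = 2*k*u)
((z(-49, 99) - 5574) + (-23)³) - 1*(-38501) = ((2*99*(-49) - 5574) + (-23)³) - 1*(-38501) = ((-9702 - 5574) - 12167) + 38501 = (-15276 - 12167) + 38501 = -27443 + 38501 = 11058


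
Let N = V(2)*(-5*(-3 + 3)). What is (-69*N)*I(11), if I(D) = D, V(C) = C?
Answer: 0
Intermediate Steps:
N = 0 (N = 2*(-5*(-3 + 3)) = 2*(-5*0) = 2*0 = 0)
(-69*N)*I(11) = -69*0*11 = 0*11 = 0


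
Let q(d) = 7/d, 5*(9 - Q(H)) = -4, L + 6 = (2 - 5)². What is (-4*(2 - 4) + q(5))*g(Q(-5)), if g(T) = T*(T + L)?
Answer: 147392/125 ≈ 1179.1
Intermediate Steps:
L = 3 (L = -6 + (2 - 5)² = -6 + (-3)² = -6 + 9 = 3)
Q(H) = 49/5 (Q(H) = 9 - ⅕*(-4) = 9 + ⅘ = 49/5)
g(T) = T*(3 + T) (g(T) = T*(T + 3) = T*(3 + T))
(-4*(2 - 4) + q(5))*g(Q(-5)) = (-4*(2 - 4) + 7/5)*(49*(3 + 49/5)/5) = (-4*(-2) + 7*(⅕))*((49/5)*(64/5)) = (8 + 7/5)*(3136/25) = (47/5)*(3136/25) = 147392/125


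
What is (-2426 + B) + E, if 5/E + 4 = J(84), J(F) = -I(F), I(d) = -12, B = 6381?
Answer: 31645/8 ≈ 3955.6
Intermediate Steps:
J(F) = 12 (J(F) = -1*(-12) = 12)
E = 5/8 (E = 5/(-4 + 12) = 5/8 ≈ 0.62500)
(-2426 + B) + E = (-2426 + 6381) + 5/8 = 3955 + 5/8 = 31645/8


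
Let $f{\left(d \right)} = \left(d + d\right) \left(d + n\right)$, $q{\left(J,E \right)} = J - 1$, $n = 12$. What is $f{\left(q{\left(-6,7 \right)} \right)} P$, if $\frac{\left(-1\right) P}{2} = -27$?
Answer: $-3780$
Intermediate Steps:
$P = 54$ ($P = \left(-2\right) \left(-27\right) = 54$)
$q{\left(J,E \right)} = -1 + J$
$f{\left(d \right)} = 2 d \left(12 + d\right)$ ($f{\left(d \right)} = \left(d + d\right) \left(d + 12\right) = 2 d \left(12 + d\right)$)
$f{\left(q{\left(-6,7 \right)} \right)} P = 2 \left(-1 - 6\right) \left(12 - 7\right) 54 = 2 \left(-7\right) \left(12 - 7\right) 54 = 2 \left(-7\right) 5 \cdot 54 = \left(-70\right) 54 = -3780$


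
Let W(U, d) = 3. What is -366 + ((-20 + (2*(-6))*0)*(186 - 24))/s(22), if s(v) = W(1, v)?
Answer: -1446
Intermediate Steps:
s(v) = 3
-366 + ((-20 + (2*(-6))*0)*(186 - 24))/s(22) = -366 + ((-20 + (2*(-6))*0)*(186 - 24))/3 = -366 + ((-20 - 12*0)*162)*(⅓) = -366 + ((-20 + 0)*162)*(⅓) = -366 - 20*162*(⅓) = -366 - 3240*⅓ = -366 - 1080 = -1446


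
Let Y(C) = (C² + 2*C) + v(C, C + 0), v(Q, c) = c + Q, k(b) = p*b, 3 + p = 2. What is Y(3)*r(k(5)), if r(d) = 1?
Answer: 21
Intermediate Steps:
p = -1 (p = -3 + 2 = -1)
k(b) = -b
v(Q, c) = Q + c
Y(C) = C² + 4*C (Y(C) = (C² + 2*C) + (C + (C + 0)) = (C² + 2*C) + (C + C) = (C² + 2*C) + 2*C = C² + 4*C)
Y(3)*r(k(5)) = (3*(4 + 3))*1 = (3*7)*1 = 21*1 = 21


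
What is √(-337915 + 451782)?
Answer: √113867 ≈ 337.44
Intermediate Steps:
√(-337915 + 451782) = √113867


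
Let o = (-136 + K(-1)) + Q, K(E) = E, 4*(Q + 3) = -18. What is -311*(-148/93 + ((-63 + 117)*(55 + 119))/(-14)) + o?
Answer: 272216761/1302 ≈ 2.0908e+5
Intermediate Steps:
Q = -15/2 (Q = -3 + (1/4)*(-18) = -3 - 9/2 = -15/2 ≈ -7.5000)
o = -289/2 (o = (-136 - 1) - 15/2 = -137 - 15/2 = -289/2 ≈ -144.50)
-311*(-148/93 + ((-63 + 117)*(55 + 119))/(-14)) + o = -311*(-148/93 + ((-63 + 117)*(55 + 119))/(-14)) - 289/2 = -311*(-148*1/93 + (54*174)*(-1/14)) - 289/2 = -311*(-148/93 + 9396*(-1/14)) - 289/2 = -311*(-148/93 - 4698/7) - 289/2 = -311*(-437950/651) - 289/2 = 136202450/651 - 289/2 = 272216761/1302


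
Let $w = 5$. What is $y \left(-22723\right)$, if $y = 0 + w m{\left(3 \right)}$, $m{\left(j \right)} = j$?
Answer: $-340845$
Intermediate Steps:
$y = 15$ ($y = 0 + 5 \cdot 3 = 0 + 15 = 15$)
$y \left(-22723\right) = 15 \left(-22723\right) = -340845$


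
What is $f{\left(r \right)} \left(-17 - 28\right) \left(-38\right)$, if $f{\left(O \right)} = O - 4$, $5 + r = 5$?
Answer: $-6840$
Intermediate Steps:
$r = 0$ ($r = -5 + 5 = 0$)
$f{\left(O \right)} = -4 + O$ ($f{\left(O \right)} = O - 4 = -4 + O$)
$f{\left(r \right)} \left(-17 - 28\right) \left(-38\right) = \left(-4 + 0\right) \left(-17 - 28\right) \left(-38\right) = \left(-4\right) \left(-45\right) \left(-38\right) = 180 \left(-38\right) = -6840$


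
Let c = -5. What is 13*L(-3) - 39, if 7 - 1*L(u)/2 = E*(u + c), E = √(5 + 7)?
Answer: 143 + 416*√3 ≈ 863.53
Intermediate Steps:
E = 2*√3 (E = √12 = 2*√3 ≈ 3.4641)
L(u) = 14 - 4*√3*(-5 + u) (L(u) = 14 - 2*2*√3*(u - 5) = 14 - 2*2*√3*(-5 + u) = 14 - 4*√3*(-5 + u))
13*L(-3) - 39 = 13*(14 + 20*√3 - 4*(-3)*√3) - 39 = 13*(14 + 20*√3 + 12*√3) - 39 = 13*(14 + 32*√3) - 39 = (182 + 416*√3) - 39 = 143 + 416*√3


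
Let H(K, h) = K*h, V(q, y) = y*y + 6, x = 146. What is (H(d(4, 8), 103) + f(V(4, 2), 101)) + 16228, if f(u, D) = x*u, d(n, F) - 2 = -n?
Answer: 17482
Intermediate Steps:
d(n, F) = 2 - n
V(q, y) = 6 + y² (V(q, y) = y² + 6 = 6 + y²)
f(u, D) = 146*u
(H(d(4, 8), 103) + f(V(4, 2), 101)) + 16228 = ((2 - 1*4)*103 + 146*(6 + 2²)) + 16228 = ((2 - 4)*103 + 146*(6 + 4)) + 16228 = (-2*103 + 146*10) + 16228 = (-206 + 1460) + 16228 = 1254 + 16228 = 17482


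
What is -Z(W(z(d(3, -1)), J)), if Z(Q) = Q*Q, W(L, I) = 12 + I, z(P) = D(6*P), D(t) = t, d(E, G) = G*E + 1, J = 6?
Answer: -324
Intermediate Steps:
d(E, G) = 1 + E*G (d(E, G) = E*G + 1 = 1 + E*G)
z(P) = 6*P
Z(Q) = Q**2
-Z(W(z(d(3, -1)), J)) = -(12 + 6)**2 = -1*18**2 = -1*324 = -324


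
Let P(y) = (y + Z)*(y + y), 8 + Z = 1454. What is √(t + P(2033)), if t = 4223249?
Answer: √18368863 ≈ 4285.9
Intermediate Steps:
Z = 1446 (Z = -8 + 1454 = 1446)
P(y) = 2*y*(1446 + y) (P(y) = (y + 1446)*(y + y) = (1446 + y)*(2*y) = 2*y*(1446 + y))
√(t + P(2033)) = √(4223249 + 2*2033*(1446 + 2033)) = √(4223249 + 2*2033*3479) = √(4223249 + 14145614) = √18368863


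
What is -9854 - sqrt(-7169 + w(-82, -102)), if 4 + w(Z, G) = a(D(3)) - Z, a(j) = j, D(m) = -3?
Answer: -9854 - I*sqrt(7094) ≈ -9854.0 - 84.226*I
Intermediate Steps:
w(Z, G) = -7 - Z (w(Z, G) = -4 + (-3 - Z) = -7 - Z)
-9854 - sqrt(-7169 + w(-82, -102)) = -9854 - sqrt(-7169 + (-7 - 1*(-82))) = -9854 - sqrt(-7169 + (-7 + 82)) = -9854 - sqrt(-7169 + 75) = -9854 - sqrt(-7094) = -9854 - I*sqrt(7094)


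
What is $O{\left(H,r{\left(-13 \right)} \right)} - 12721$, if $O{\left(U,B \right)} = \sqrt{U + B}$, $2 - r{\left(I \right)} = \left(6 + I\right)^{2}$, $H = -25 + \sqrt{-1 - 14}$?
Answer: $-12721 + \sqrt{-72 + i \sqrt{15}} \approx -12721.0 + 8.4883 i$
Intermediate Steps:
$H = -25 + i \sqrt{15}$ ($H = -25 + \sqrt{-15} = -25 + i \sqrt{15} \approx -25.0 + 3.873 i$)
$r{\left(I \right)} = 2 - \left(6 + I\right)^{2}$
$O{\left(U,B \right)} = \sqrt{B + U}$
$O{\left(H,r{\left(-13 \right)} \right)} - 12721 = \sqrt{\left(2 - \left(6 - 13\right)^{2}\right) - \left(25 - i \sqrt{15}\right)} - 12721 = \sqrt{\left(2 - \left(-7\right)^{2}\right) - \left(25 - i \sqrt{15}\right)} - 12721 = \sqrt{\left(2 - 49\right) - \left(25 - i \sqrt{15}\right)} - 12721 = \sqrt{-47 - \left(25 - i \sqrt{15}\right)} - 12721 = \sqrt{-72 + i \sqrt{15}} - 12721 = -12721 + \sqrt{-72 + i \sqrt{15}}$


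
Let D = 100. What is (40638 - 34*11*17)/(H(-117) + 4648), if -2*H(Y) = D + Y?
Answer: 68560/9313 ≈ 7.3618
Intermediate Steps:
H(Y) = -50 - Y/2 (H(Y) = -(100 + Y)/2 = -50 - Y/2)
(40638 - 34*11*17)/(H(-117) + 4648) = (40638 - 34*11*17)/((-50 - ½*(-117)) + 4648) = (40638 - 374*17)/((-50 + 117/2) + 4648) = (40638 - 6358)/(17/2 + 4648) = 34280/(9313/2) = 34280*(2/9313) = 68560/9313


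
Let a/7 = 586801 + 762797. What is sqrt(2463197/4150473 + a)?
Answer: 5*sqrt(6509650477182380751)/4150473 ≈ 3073.6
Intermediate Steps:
a = 9447186 (a = 7*(586801 + 762797) = 7*1349598 = 9447186)
sqrt(2463197/4150473 + a) = sqrt(2463197/4150473 + 9447186) = sqrt(39210292882175/4150473) = 5*sqrt(6509650477182380751)/4150473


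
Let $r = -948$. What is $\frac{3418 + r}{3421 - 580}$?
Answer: $\frac{2470}{2841} \approx 0.86941$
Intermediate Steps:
$\frac{3418 + r}{3421 - 580} = \frac{3418 - 948}{3421 - 580} = \frac{2470}{2841}$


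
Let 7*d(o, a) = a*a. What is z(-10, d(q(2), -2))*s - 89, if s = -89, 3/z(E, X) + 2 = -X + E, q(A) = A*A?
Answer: -5963/88 ≈ -67.761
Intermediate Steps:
q(A) = A**2
d(o, a) = a**2/7 (d(o, a) = (a*a)/7 = a**2/7)
z(E, X) = 3/(-2 + E - X) (z(E, X) = 3/(-2 + (-X + E)) = 3/(-2 + (E - X)) = 3/(-2 + E - X))
z(-10, d(q(2), -2))*s - 89 = (3/(-2 - 10 - (-2)**2/7))*(-89) - 89 = (3/(-2 - 10 - 4/7))*(-89) - 89 = (3/(-88/7))*(-89) - 89 = (3*(-7/88))*(-89) - 89 = -21/88*(-89) - 89 = 1869/88 - 89 = -5963/88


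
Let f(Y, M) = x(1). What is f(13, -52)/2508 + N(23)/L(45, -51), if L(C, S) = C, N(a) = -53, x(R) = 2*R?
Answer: -22139/18810 ≈ -1.1770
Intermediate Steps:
f(Y, M) = 2 (f(Y, M) = 2*1 = 2)
f(13, -52)/2508 + N(23)/L(45, -51) = 2/2508 - 53/45 = 2*(1/2508) - 53*1/45 = 1/1254 - 53/45 = -22139/18810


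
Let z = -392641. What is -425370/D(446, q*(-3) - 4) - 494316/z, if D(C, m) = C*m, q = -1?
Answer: 83619083553/87558943 ≈ 955.00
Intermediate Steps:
-425370/D(446, q*(-3) - 4) - 494316/z = -425370*1/(446*(-1*(-3) - 4)) - 494316/(-392641) = -425370*1/(446*(3 - 4)) - 494316*(-1/392641) = -425370/(446*(-1)) + 494316/392641 = -425370/(-446) + 494316/392641 = -425370*(-1/446) + 494316/392641 = 212685/223 + 494316/392641 = 83619083553/87558943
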